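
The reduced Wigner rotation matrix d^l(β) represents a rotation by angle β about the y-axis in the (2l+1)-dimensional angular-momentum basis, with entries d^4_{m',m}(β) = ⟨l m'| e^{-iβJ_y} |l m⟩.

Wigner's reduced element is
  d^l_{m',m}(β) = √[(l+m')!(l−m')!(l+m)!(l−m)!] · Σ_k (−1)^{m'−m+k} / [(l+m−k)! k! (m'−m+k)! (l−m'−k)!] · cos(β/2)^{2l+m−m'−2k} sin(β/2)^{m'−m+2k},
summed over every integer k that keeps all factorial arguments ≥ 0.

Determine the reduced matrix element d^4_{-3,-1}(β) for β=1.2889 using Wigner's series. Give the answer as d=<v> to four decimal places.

d^4_{-3,-1}(β=1.2889) via Wigner's sum:
Half-angle: c=0.799430, s=0.600759. N=√(1·5040·6·120)=1904.940944
k∈{2,3} keeps every argument non-negative
  k=2: (−1)^0·1904.9409/(240)·0.7994^6·0.6008^2 = +0.747746
  k=3: (−1)^1·1904.9409/(144)·0.7994^4·0.6008^4 = -0.703788
d^4_{-3,-1}(1.2889) = +0.747746 -0.703788 = +0.043958

d=0.0440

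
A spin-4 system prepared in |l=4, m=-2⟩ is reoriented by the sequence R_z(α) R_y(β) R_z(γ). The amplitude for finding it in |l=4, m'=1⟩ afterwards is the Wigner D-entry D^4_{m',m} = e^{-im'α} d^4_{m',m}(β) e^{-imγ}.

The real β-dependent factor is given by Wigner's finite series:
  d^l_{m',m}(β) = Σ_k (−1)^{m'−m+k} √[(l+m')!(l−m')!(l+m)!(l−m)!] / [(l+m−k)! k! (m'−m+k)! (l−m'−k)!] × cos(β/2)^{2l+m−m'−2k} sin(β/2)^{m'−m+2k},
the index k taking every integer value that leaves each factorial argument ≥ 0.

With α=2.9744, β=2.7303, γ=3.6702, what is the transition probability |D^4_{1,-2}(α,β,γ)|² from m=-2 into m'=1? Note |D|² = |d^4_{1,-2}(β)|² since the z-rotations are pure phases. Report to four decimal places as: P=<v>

P=0.3466

Split into d^4_{1,-2}(β=2.7303) × two z-phases.
With c≡cos(β/2)=0.204200 and s≡sin(β/2)=0.978929, N=[120·6·2·720]^{1/2}=1018.233765
k: max(0,(-2)−(1))=0 … min(4+(-2),4−(1))=2
  k=0: (−1)^3·1018.2338/(72)·0.2042^5·0.9789^3 = -0.004710
  k=1: (−1)^4·1018.2338/(48)·0.2042^3·0.9789^5 = +0.162379
  k=2: (−1)^5·1018.2338/(240)·0.2042^1·0.9789^7 = -0.746364
d^4_{1,-2}(2.7303) = -0.004710 +0.162379 -0.746364 = -0.588696
|D^4_{1,-2}|² = |d^4_{1,-2}(β)|² = (-0.588696)² = 0.346563 (the z-rotation phases have unit modulus)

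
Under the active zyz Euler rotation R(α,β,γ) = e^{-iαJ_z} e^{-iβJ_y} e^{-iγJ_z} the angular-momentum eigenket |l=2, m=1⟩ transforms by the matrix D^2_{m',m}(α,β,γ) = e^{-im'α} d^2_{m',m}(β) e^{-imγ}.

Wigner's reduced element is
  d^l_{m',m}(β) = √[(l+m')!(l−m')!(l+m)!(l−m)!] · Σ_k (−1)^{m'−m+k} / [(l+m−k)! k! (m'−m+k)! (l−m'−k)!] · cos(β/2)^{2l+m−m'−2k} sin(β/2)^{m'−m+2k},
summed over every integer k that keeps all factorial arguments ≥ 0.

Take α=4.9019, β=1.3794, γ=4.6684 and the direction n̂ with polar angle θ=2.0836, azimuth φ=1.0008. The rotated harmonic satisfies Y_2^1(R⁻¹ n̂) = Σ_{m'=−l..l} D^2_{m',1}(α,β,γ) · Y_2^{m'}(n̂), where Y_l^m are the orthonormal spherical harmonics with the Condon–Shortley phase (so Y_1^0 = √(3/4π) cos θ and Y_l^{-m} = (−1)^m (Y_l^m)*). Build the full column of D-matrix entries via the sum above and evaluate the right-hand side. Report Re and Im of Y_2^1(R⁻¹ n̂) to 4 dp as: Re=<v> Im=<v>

Need the full column D^2_{m',1} for m'=−2..2 at α=4.9019, β=1.3794, γ=4.6684.
cos(β/2)=0.771437, sin(β/2)=0.636306
d^2_{-2,1}: single k=3 term ⇒ +0.397492;  D = +0.163173-0.362456i
d^2_{-1,1}: k∈[2..3] ⇒ +0.722859 -0.163932 = +0.558928;  D = +0.543760+0.129327i
d^2_{0,1}: k∈[1..2] ⇒ +0.715555 -0.486826 = +0.228729;  D = -0.010058+0.228507i
d^2_{1,1}: k∈[0..1] ⇒ +0.354162 -0.722859 = -0.368698;  D = +0.364801-0.053464i
d^2_{2,1}: single k=0 term ⇒ -0.584248;  D = +0.192101+0.551763i
Y_2^{m'}(θ=2.0836,φ=1.0008) and Σ D·Y over m':
  (+0.1632-0.3625i)·(-0.1225-0.2665i)  (+0.5438+0.1293i)·(-0.1782+0.2781i)  (-0.0101+0.2285i)·(-0.0876+0.0000i)  (+0.3648-0.0535i)·(+0.1782+0.2781i)  (+0.1921+0.5518i)·(-0.1225+0.2665i)
Y_2^1(R⁻¹ n̂) = -0.339258+0.184553i

Re=-0.3393 Im=0.1846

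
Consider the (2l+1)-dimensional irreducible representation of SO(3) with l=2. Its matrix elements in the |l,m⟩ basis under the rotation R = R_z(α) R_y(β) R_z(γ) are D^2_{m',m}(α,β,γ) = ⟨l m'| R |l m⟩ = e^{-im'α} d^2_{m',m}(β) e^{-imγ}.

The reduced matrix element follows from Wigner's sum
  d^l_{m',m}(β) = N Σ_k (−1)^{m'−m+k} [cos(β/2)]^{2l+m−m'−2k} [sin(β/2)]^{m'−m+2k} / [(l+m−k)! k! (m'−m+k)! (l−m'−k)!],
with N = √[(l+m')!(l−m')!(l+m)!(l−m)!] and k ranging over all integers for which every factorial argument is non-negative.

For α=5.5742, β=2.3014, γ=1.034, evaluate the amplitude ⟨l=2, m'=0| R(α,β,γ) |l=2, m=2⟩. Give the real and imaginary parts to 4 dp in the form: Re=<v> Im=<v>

Re=-0.1620 Im=-0.2985

D^2_{0,2}(5.5742,2.3014,1.034) = e^{-i·0·5.5742}·d^2_{0,2}(2.3014)·e^{-i·2·1.034}. Compute d first:
c=cos(2.3014/2)=0.407848, s=sin(2.3014/2)=0.913050; N=√[2·2·24·1]=9.797959
Admissible k: 2..2 (factorial args all ≥0)
  k=2: (−1)^0·9.7980/(4)·0.4078^2·0.9130^2 = +0.339674
d^2_{0,2}(2.3014) = +0.339674
D = (+1.000000+0.000000i)·(+0.339674)·(-0.476970-0.878920i) = -0.162014-0.298546i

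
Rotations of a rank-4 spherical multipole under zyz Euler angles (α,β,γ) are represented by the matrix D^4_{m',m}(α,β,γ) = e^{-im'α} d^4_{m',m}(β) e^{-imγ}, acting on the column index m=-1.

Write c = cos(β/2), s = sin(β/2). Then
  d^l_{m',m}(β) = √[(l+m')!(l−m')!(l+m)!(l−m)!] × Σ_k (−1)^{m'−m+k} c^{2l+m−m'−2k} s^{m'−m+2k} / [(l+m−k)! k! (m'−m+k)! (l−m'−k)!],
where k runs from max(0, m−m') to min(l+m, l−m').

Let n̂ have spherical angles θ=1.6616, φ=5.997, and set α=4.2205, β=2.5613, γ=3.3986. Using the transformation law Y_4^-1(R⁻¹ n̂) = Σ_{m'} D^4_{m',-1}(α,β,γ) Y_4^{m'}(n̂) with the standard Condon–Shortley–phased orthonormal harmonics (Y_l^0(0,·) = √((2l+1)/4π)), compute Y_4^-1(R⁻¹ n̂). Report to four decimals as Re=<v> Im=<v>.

Need the full column D^4_{m',-1} for m'=−4..4 at α=4.2205, β=2.5613, γ=3.3986.
cos(β/2)=0.286092, sin(β/2)=0.958202
d^4_{-4,-1}: single k=3 term ⇒ +0.012618;  D = +0.001758+0.012495i
d^4_{-3,-1}: k∈[2..3] ⇒ +0.003996 -0.074709 = -0.070713;  D = +0.066374+0.024389i
d^4_{-2,-1}: k∈[1..3] ⇒ +0.000638 -0.035769 +0.267497 = +0.232366;  D = +0.173653-0.154398i
d^4_{-1,-1}: k∈[0..3] ⇒ +0.000045 -0.007552 +0.169424 -0.633513 = -0.471595;  D = -0.109753-0.458646i
d^4_{0,-1}: k∈[0..3] ⇒ -0.000672 +0.045245 -0.507541 +0.948901 = +0.485933;  D = -0.469973-0.123518i
d^4_{1,-1}: k∈[0..3] ⇒ +0.005034 -0.169424 +0.950269 -0.710651 = +0.075228;  D = +0.051217-0.055100i
d^4_{2,-1}: k∈[0..2] ⇒ -0.023846 +0.401246 -0.900207 = -0.522807;  D = -0.169417-0.494595i
d^4_{3,-1}: k∈[0..1] ⇒ +0.074709 -0.502835 = -0.428126;  D = +0.422529+0.069002i
d^4_{4,-1}: single k=0 term ⇒ -0.141546;  D = -0.086086+0.112359i
Y_4^{m'}(θ=1.6616,φ=5.997) and Σ D·Y over m':
  (+0.0018+0.0125i)·(+0.1799+0.3964i)  (+0.0664+0.0244i)·(-0.0733-0.0849i)  (+0.1737-0.1544i)·(-0.2628-0.1694i)  (-0.1098-0.4586i)·(+0.1206+0.0355i)  (-0.4700-0.1235i)·(+0.2915+0.0000i)  (+0.0512-0.0551i)·(-0.1206+0.0355i)  (-0.1694-0.4946i)·(-0.2628+0.1694i)  (+0.4225+0.0690i)·(+0.0733-0.0849i)  (-0.0861+0.1124i)·(+0.1799-0.3964i)
Y_4^-1(R⁻¹ n̂) = -0.023253+0.044796i

Re=-0.0233 Im=0.0448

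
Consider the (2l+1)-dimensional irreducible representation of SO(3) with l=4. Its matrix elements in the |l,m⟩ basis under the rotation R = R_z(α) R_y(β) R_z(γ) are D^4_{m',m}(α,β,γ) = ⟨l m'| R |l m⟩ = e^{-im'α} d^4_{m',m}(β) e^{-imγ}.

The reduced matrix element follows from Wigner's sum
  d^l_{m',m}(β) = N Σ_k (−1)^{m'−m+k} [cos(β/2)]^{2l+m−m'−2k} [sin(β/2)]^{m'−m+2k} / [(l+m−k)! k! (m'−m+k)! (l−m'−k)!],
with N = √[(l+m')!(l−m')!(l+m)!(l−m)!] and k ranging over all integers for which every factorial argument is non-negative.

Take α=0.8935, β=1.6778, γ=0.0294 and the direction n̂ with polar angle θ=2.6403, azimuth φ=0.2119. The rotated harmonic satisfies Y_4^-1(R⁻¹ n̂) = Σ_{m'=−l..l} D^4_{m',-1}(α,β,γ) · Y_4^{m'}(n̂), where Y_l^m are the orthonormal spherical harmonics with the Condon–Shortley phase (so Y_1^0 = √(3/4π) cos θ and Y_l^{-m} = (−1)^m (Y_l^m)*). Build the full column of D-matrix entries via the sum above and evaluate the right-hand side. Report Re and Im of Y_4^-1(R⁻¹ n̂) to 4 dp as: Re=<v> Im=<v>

Re=-0.2692 Im=-0.1070

Need the full column D^4_{m',-1} for m'=−4..4 at α=0.8935, β=1.6778, γ=0.0294.
cos(β/2)=0.668282, sin(β/2)=0.743908
d^4_{-4,-1}: single k=3 term ⇒ +0.410629;  D = -0.367615-0.182963i
d^4_{-3,-1}: k∈[2..3] ⇒ +0.391261 -0.808044 = -0.416783;  D = +0.378547-0.174386i
d^4_{-2,-1}: k∈[1..3] ⇒ +0.187876 -1.164024 +0.961592 = -0.014556;  D = +0.003539-0.014119i
d^4_{-1,-1}: k∈[0..3] ⇒ +0.039781 -0.739413 +1.832471 -0.756895 = +0.375944;  D = +0.226886+0.299761i
d^4_{0,-1}: k∈[0..3] ⇒ -0.198039 +1.472387 -1.824493 +0.376800 = -0.173344;  D = -0.173269-0.005096i
d^4_{1,-1}: k∈[0..3] ⇒ +0.492942 -1.832471 +1.135343 -0.093790 = -0.297976;  D = -0.193483+0.226614i
d^4_{2,-1}: k∈[0..2] ⇒ -0.776016 +1.442388 -0.357464 = +0.308908;  D = -0.057370-0.303534i
d^4_{3,-1}: k∈[0..1] ⇒ +0.808044 -0.600767 = +0.207277;  D = -0.182839-0.097640i
d^4_{4,-1}: single k=0 term ⇒ -0.508827;  D = +0.468062-0.199555i
Y_4^{m'}(θ=2.6403,φ=0.2119) and Σ D·Y over m':
  (-0.3676-0.1830i)·(+0.0156-0.0177i)  (+0.3785-0.1744i)·(-0.0980+0.0723i)  (+0.0035-0.0141i)·(+0.3087-0.1393i)  (+0.2269+0.2998i)·(-0.4646+0.0999i)  (-0.1733-0.0051i)·(+0.0666+0.0000i)  (-0.1935+0.2266i)·(+0.4646+0.0999i)  (-0.0574-0.3035i)·(+0.3087+0.1393i)  (-0.1828-0.0976i)·(+0.0980+0.0723i)  (+0.4681-0.1996i)·(+0.0156+0.0177i)
Y_4^-1(R⁻¹ n̂) = -0.269232-0.107028i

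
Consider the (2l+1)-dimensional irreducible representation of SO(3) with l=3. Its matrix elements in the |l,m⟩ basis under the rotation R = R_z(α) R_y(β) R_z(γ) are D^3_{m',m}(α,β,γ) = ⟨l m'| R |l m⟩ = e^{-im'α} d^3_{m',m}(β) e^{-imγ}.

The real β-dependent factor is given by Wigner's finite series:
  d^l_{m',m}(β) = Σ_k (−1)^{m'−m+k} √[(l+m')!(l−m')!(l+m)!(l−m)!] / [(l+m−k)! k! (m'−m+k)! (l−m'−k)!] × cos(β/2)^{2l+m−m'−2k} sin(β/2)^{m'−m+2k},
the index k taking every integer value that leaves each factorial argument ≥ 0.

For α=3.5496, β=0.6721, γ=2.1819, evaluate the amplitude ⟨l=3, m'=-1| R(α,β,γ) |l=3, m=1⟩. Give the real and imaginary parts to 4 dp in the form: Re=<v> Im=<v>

Re=0.0878 Im=0.4263

First d^3_{-1,1}(β=0.6721), then the phase factors e^{-i(-1)α} and e^{-i(1)γ}:
c=cos(0.6721/2)=0.944065, s=sin(0.6721/2)=0.329761; N=√[2·24·24·2]=48.000000
The bounds max(0,m−m')=2 and min(l+m,l−m')=4 give 3 terms
  k=2: (−1)^0·48.0000/(8)·0.9441^4·0.3298^2 = +0.518269
  k=3: (−1)^1·48.0000/(6)·0.9441^2·0.3298^4 = -0.084312
  k=4: (−1)^2·48.0000/(48)·0.9441^0·0.3298^6 = +0.001286
d^3_{-1,1}(0.6721) = +0.518269 -0.084312 +0.001286 = +0.435244
D = (-0.917913-0.396781i)·(+0.435244)·(-0.573772-0.819015i) = +0.087790+0.426298i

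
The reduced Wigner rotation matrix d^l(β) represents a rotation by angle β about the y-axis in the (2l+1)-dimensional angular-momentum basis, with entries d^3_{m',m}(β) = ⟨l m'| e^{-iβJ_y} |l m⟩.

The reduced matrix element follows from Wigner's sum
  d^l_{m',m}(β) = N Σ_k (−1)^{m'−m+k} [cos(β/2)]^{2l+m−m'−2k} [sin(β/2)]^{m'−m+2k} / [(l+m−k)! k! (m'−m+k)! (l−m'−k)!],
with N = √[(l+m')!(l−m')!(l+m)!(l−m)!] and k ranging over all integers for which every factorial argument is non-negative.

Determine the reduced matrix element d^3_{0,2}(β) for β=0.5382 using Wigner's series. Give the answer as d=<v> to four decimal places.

d^3_{0,2}(β=0.5382) via Wigner's sum:
With c≡cos(β/2)=0.964011 and s≡sin(β/2)=0.265864, N=[6·6·120·1]^{1/2}=65.726707
Admissible k: 2..3 (factorial args all ≥0)
  k=2: (−1)^0·65.7267/(12)·0.9640^4·0.2659^2 = +0.334354
  k=3: (−1)^1·65.7267/(12)·0.9640^2·0.2659^4 = -0.025431
d^3_{0,2}(0.5382) = +0.334354 -0.025431 = +0.308923

d=0.3089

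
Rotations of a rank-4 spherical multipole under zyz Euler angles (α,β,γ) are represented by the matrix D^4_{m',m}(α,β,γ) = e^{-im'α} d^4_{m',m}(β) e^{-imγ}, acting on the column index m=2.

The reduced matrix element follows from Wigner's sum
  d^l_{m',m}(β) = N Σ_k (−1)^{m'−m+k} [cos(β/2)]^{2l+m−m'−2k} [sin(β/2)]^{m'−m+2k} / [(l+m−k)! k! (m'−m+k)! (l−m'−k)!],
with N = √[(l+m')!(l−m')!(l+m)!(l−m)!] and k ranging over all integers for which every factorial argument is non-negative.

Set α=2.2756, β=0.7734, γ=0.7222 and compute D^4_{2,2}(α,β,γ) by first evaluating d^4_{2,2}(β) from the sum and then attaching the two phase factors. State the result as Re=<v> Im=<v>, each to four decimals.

D^4_{2,2}(2.2756,0.7734,0.7222) = e^{-i·2·2.2756}·d^4_{2,2}(0.7734)·e^{-i·2·0.7222}. Compute d first:
With c≡cos(β/2)=0.926159 and s≡sin(β/2)=0.377134, N=[720·2·720·2]^{1/2}=1440.000000
Admissible k: 0..2 (factorial args all ≥0)
  k=0: (−1)^0·1440.0000/(1440)·0.9262^8·0.3771^0 = +0.541356
  k=1: (−1)^1·1440.0000/(120)·0.9262^6·0.3771^2 = -1.077173
  k=2: (−1)^2·1440.0000/(96)·0.9262^4·0.3771^4 = +0.223263
d^4_{2,2}(0.7734) = +0.541356 -1.077173 +0.223263 = -0.312554
D = (-0.160492+0.987037i)·(-0.312554)·(+0.126060-0.992023i) = -0.299718-0.088652i

Re=-0.2997 Im=-0.0887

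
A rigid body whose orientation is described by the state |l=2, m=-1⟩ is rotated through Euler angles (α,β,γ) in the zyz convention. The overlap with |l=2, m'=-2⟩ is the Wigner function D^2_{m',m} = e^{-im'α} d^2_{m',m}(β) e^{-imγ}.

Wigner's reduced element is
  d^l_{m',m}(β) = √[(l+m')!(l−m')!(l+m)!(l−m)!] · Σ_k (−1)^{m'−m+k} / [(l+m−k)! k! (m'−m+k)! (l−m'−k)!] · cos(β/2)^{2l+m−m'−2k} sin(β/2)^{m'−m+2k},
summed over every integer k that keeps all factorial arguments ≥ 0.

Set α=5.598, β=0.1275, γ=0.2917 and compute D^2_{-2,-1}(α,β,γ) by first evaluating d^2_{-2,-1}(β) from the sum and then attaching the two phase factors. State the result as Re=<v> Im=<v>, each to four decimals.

D^2_{-2,-1}(5.598,0.1275,0.2917) = e^{-i·-2·5.598}·d^2_{-2,-1}(0.1275)·e^{-i·-1·0.2917}. Compute d first:
With c≡cos(β/2)=0.997969 and s≡sin(β/2)=0.063707, N=[1·24·1·6]^{1/2}=12.000000
k: max(0,(-1)−(-2))=1 … min(2+(-1),2−(-2))=1
  k=1: (−1)^0·12.0000/(6)·0.9980^3·0.0637^1 = +0.126639
d^2_{-2,-1}(0.1275) = +0.126639
Phases: e^{-i·(-2)·5.598}=+0.199087-0.979982i, e^{-i·(-1)·0.2917}=+0.957756+0.287581i ⇒ D=+0.059837-0.111611i

Re=0.0598 Im=-0.1116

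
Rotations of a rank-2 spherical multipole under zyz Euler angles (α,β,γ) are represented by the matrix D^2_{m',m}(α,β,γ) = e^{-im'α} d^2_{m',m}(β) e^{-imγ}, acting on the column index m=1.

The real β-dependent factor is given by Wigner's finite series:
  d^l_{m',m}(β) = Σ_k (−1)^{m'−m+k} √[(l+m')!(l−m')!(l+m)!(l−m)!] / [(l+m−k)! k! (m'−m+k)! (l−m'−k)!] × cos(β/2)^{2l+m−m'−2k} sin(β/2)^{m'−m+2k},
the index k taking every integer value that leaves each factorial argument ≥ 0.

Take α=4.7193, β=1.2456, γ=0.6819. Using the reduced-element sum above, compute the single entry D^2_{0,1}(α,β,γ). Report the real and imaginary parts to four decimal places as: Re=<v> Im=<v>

Split into d^2_{0,1}(β=1.2456) × two z-phases.
Half-angle: c=0.812248, s=0.583312. N=√(2·2·6·1)=4.898979
The bounds max(0,m−m')=1 and min(l+m,l−m')=2 give 2 terms
  k=1: (−1)^0·4.8990/(2)·0.8122^3·0.5833^1 = +0.765672
  k=2: (−1)^1·4.8990/(2)·0.8122^1·0.5833^3 = -0.394881
d^2_{0,1}(1.2456) = +0.765672 -0.394881 = +0.370791
Phases: e^{-i·(0)·4.7193}=+1.000000+0.000000i, e^{-i·(1)·0.6819}=+0.776377-0.630269i ⇒ D=+0.287873-0.233698i

Re=0.2879 Im=-0.2337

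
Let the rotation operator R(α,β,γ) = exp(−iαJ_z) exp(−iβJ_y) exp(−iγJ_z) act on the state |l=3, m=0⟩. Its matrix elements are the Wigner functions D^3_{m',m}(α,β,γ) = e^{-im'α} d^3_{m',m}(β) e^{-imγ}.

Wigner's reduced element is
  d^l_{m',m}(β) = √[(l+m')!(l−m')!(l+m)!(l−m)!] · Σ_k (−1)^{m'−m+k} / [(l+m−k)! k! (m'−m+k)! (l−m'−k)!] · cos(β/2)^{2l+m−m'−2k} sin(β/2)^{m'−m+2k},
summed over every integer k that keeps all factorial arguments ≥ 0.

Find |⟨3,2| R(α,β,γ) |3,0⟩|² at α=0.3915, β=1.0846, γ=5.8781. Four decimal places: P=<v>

D^3_{2,0}(0.3915,1.0846,5.8781) = e^{-i·2·0.3915}·d^3_{2,0}(1.0846)·e^{-i·0·5.8781}. Compute d first:
With c≡cos(β/2)=0.856524 and s≡sin(β/2)=0.516107, N=[120·1·6·6]^{1/2}=65.726707
k∈{0,1} keeps every argument non-negative
  k=0: (−1)^2·65.7267/(12)·0.8565^4·0.5161^2 = +0.785233
  k=1: (−1)^3·65.7267/(12)·0.8565^2·0.5161^4 = -0.285102
d^3_{2,0}(1.0846) = +0.785233 -0.285102 = +0.500132
|D^3_{2,0}|² = |d^3_{2,0}(β)|² = (+0.500132)² = 0.250132 (the z-rotation phases have unit modulus)

P=0.2501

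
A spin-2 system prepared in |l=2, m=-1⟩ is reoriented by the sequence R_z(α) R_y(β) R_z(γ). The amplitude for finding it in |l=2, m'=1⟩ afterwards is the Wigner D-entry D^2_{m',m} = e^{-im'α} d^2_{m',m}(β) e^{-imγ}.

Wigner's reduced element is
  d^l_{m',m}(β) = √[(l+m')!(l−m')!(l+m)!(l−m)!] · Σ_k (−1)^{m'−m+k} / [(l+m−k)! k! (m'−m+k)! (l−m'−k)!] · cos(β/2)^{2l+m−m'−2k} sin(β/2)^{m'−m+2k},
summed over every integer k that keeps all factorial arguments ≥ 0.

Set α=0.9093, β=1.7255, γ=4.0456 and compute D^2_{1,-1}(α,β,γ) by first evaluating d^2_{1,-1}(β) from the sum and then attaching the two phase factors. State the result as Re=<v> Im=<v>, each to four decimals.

Re=-0.3992 Im=0.0021

D^2_{1,-1}(0.9093,1.7255,4.0456) = e^{-i·1·0.9093}·d^2_{1,-1}(1.7255)·e^{-i·-1·4.0456}. Compute d first:
With c≡cos(β/2)=0.650351 and s≡sin(β/2)=0.759634, N=[6·1·1·6]^{1/2}=6.000000
Admissible k: 0..1 (factorial args all ≥0)
  k=0: (−1)^2·6.0000/(2)·0.6504^2·0.7596^2 = +0.732193
  k=1: (−1)^3·6.0000/(6)·0.6504^0·0.7596^4 = -0.332979
d^2_{1,-1}(1.7255) = +0.732193 -0.332979 = +0.399213
Phases: e^{-i·(1)·0.9093}=+0.614298-0.789074i, e^{-i·(-1)·4.0456}=-0.618466-0.785812i ⇒ D=-0.399208+0.002113i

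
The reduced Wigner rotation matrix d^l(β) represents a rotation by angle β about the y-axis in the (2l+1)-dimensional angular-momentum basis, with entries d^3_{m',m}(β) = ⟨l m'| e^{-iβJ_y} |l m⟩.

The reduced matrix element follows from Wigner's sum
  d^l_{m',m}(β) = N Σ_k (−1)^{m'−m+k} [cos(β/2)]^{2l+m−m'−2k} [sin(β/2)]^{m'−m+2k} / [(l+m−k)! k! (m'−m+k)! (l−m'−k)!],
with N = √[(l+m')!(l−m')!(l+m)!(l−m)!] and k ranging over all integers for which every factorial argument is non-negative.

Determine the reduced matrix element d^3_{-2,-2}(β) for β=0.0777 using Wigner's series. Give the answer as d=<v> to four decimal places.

d^3_{-2,-2}(β=0.0777) via Wigner's sum:
c=cos(0.0777/2)=0.999245, s=sin(0.0777/2)=0.038840; N=√[1·120·1·120]=120.000000
k∈{0,1} keeps every argument non-negative
  k=0: (−1)^0·120.0000/(120)·0.9992^6·0.0388^0 = +0.995481
  k=1: (−1)^1·120.0000/(24)·0.9992^4·0.0388^2 = -0.007520
d^3_{-2,-2}(0.0777) = +0.995481 -0.007520 = +0.987961

d=0.9880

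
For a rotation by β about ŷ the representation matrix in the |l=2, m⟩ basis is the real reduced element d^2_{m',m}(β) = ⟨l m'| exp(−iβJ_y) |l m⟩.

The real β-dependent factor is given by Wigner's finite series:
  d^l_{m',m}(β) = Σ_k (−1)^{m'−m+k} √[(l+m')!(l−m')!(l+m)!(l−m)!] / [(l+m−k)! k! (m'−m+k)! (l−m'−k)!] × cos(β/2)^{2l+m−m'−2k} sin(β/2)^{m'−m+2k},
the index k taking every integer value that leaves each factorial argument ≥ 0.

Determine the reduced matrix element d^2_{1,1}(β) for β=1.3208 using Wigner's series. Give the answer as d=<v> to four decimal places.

d=-0.3151

d^2_{1,1}(β=1.3208) via Wigner's sum:
c=cos(1.3208/2)=0.789747, s=sin(1.3208/2)=0.613433; N=√[6·1·6·1]=6.000000
k∈{0,1} keeps every argument non-negative
  k=0: (−1)^0·6.0000/(6)·0.7897^4·0.6134^0 = +0.389002
  k=1: (−1)^1·6.0000/(2)·0.7897^2·0.6134^2 = -0.704095
d^2_{1,1}(1.3208) = +0.389002 -0.704095 = -0.315093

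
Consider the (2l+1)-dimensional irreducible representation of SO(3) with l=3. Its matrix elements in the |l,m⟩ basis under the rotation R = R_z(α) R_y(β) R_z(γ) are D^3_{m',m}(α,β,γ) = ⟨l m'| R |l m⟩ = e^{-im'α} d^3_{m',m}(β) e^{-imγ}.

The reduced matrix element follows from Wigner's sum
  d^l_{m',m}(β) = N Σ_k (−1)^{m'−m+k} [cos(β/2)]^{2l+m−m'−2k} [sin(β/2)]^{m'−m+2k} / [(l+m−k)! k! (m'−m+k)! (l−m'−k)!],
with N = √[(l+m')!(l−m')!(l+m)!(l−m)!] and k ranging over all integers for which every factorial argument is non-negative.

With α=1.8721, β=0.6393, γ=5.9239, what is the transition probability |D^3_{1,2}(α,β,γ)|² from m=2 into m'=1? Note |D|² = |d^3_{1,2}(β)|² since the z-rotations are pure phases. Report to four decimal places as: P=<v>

P=0.3580

D^3_{1,2}(1.8721,0.6393,5.9239) = e^{-i·1·1.8721}·d^3_{1,2}(0.6393)·e^{-i·2·5.9239}. Compute d first:
c=cos(0.6393/2)=0.949345, s=sin(0.6393/2)=0.314234; N=√[24·2·120·1]=75.894664
Admissible k: 1..2 (factorial args all ≥0)
  k=1: (−1)^0·75.8947/(24)·0.9493^5·0.3142^1 = +0.766258
  k=2: (−1)^1·75.8947/(12)·0.9493^3·0.3142^3 = -0.167905
d^3_{1,2}(0.6393) = +0.766258 -0.167905 = +0.598353
|D^3_{1,2}|² = |d^3_{1,2}(β)|² = (+0.598353)² = 0.358026 (the z-rotation phases have unit modulus)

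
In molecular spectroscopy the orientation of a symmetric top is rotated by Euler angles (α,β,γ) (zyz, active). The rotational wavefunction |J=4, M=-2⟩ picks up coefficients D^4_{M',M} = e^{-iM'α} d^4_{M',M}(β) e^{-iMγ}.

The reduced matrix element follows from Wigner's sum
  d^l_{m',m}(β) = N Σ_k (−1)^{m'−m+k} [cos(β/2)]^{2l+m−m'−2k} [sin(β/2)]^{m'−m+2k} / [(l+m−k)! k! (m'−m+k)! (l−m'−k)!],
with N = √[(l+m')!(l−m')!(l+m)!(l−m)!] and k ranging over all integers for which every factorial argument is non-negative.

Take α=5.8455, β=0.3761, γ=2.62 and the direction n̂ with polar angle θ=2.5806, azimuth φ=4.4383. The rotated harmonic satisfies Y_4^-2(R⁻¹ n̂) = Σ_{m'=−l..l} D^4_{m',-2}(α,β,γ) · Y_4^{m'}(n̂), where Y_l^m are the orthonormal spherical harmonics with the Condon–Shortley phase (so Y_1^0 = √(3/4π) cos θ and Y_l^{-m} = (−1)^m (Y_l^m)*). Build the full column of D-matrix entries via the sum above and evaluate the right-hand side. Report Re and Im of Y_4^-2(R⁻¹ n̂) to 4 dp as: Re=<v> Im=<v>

Need the full column D^4_{m',-2} for m'=−4..4 at α=5.8455, β=0.3761, γ=2.62.
cos(β/2)=0.982371, sin(β/2)=0.186944
d^4_{-4,-2}: single k=2 term ⇒ +0.166208;  D = -0.156264-0.056628i
d^4_{-3,-2}: k∈[1..2] ⇒ +0.617593 -0.067096 = +0.550497;  D = -0.389279-0.389242i
d^4_{-2,-2}: k∈[0..2] ⇒ +0.867367 -0.376925 +0.017062 = +0.507505;  D = -0.172954-0.477125i
d^4_{-1,-2}: k∈[0..2] ⇒ -0.700285 +0.126799 -0.003061 = -0.576547;  D = -0.051777+0.574217i
d^4_{0,-2}: k∈[0..2] ⇒ +0.297985 -0.028776 +0.000391 = +0.269600;  D = +0.135736-0.232938i
d^4_{1,-2}: k∈[0..2] ⇒ -0.084533 +0.004592 -0.000033 = -0.079974;  D = -0.065756+0.045519i
d^4_{2,-2}: k∈[0..2] ⇒ +0.017062 -0.000494 +0.000001 = +0.016569;  D = +0.016337-0.002768i
d^4_{3,-2}: k∈[0..1] ⇒ -0.002430 +0.000029 = -0.002400;  D = -0.002314-0.000640i
d^4_{4,-2}: single k=0 term ⇒ +0.000218;  D = +0.000166+0.000142i
Y_4^{m'}(θ=2.5806,φ=4.4383) and Σ D·Y over m':
  (-0.1563-0.0566i)·(+0.0162+0.0315i)  (-0.3893-0.3892i)·(-0.1169+0.1086i)  (-0.1730-0.4771i)·(-0.3248-0.1983i)  (-0.0518+0.5742i)·(+0.1164-0.4141i)  (+0.1357-0.2329i)·(-0.0548+0.0000i)  (-0.0658+0.0455i)·(-0.1164-0.4141i)  (+0.0163-0.0028i)·(-0.3248+0.1983i)  (-0.0023-0.0006i)·(+0.1169+0.1086i)  (+0.0002+0.0001i)·(+0.0162-0.0315i)
Y_4^-2(R⁻¹ n̂) = +0.294512+0.313448i

Re=0.2945 Im=0.3134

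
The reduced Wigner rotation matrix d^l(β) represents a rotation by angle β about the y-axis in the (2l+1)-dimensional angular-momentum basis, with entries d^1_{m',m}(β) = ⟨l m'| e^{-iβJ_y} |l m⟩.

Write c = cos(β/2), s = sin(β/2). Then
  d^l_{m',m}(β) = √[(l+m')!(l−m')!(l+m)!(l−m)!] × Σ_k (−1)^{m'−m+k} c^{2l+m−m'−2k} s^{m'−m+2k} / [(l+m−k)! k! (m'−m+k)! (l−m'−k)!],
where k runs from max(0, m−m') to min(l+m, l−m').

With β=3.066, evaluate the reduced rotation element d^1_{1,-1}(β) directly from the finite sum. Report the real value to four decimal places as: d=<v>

d^1_{1,-1}(β=3.066) via Wigner's sum:
With c≡cos(β/2)=0.037787 and s≡sin(β/2)=0.999286, N=[2·1·1·2]^{1/2}=2.000000
Admissible k: 0..0 (factorial args all ≥0)
  k=0: (−1)^2·2.0000/(2)·0.0378^0·0.9993^2 = +0.998572
d^1_{1,-1}(3.066) = +0.998572

d=0.9986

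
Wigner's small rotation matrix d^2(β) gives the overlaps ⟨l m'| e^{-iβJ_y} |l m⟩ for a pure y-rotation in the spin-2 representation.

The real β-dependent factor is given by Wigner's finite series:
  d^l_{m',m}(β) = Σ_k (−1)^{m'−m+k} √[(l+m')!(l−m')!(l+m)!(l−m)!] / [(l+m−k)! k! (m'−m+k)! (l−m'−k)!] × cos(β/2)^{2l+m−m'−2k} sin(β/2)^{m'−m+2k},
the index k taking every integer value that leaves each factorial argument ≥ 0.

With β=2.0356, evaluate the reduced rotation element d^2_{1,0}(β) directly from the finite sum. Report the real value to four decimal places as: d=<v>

d=0.4907

d^2_{1,0}(β=2.0356) via Wigner's sum:
c=cos(2.0356/2)=0.525239, s=sin(2.0356/2)=0.850955; N=√[6·1·2·2]=4.898979
k∈{0,1} keeps every argument non-negative
  k=0: (−1)^1·4.8990/(2)·0.5252^3·0.8510^1 = -0.302033
  k=1: (−1)^2·4.8990/(2)·0.5252^1·0.8510^3 = +0.792779
d^2_{1,0}(2.0356) = -0.302033 +0.792779 = +0.490746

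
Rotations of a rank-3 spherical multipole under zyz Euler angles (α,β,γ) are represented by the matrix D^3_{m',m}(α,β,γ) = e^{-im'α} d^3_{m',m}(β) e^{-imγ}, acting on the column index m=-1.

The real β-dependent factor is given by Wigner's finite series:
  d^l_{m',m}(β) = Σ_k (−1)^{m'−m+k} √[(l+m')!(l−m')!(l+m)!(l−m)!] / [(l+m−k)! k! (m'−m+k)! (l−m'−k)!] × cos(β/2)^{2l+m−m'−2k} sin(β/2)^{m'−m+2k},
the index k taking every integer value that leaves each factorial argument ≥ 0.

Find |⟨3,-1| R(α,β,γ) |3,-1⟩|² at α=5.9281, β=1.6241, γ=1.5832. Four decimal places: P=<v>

D^3_{-1,-1}(5.9281,1.6241,1.5832) = e^{-i·-1·5.9281}·d^3_{-1,-1}(1.6241)·e^{-i·-1·1.5832}. Compute d first:
With c≡cos(β/2)=0.688012 and s≡sin(β/2)=0.725699, N=[2·24·2·24]^{1/2}=48.000000
k∈{0,1,2} keeps every argument non-negative
  k=0: (−1)^0·48.0000/(48)·0.6880^6·0.7257^0 = +0.106066
  k=1: (−1)^1·48.0000/(6)·0.6880^4·0.7257^2 = -0.944034
  k=2: (−1)^2·48.0000/(8)·0.6880^2·0.7257^4 = +0.787716
d^3_{-1,-1}(1.6241) = +0.106066 -0.944034 +0.787716 = -0.050252
|D^3_{-1,-1}|² = |d^3_{-1,-1}(β)|² = (-0.050252)² = 0.002525 (the z-rotation phases have unit modulus)

P=0.0025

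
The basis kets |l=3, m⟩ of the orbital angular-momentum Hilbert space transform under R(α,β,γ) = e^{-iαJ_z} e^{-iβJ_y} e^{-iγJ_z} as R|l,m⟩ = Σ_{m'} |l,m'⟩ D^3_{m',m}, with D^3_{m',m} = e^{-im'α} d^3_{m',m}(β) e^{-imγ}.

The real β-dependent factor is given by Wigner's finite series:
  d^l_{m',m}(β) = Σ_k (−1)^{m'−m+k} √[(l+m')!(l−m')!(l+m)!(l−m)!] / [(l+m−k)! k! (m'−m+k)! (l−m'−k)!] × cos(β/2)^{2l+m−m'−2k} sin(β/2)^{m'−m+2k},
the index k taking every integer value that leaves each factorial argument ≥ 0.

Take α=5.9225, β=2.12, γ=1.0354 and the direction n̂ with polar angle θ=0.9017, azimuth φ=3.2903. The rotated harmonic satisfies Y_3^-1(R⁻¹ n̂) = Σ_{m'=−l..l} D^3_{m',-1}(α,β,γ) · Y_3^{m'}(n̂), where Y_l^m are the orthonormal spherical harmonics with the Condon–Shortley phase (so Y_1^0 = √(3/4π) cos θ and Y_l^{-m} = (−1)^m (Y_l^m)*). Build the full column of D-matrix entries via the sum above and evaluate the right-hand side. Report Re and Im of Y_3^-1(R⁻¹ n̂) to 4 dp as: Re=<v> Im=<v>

Need the full column D^3_{m',-1} for m'=−3..3 at α=5.9225, β=2.12, γ=1.0354.
cos(β/2)=0.488872, sin(β/2)=0.872355
d^3_{-3,-1}: single k=2 term ⇒ +0.168350;  D = +0.168167-0.007852i
d^3_{-2,-1}: k∈[1..2] ⇒ +0.077032 -0.490565 = -0.413533;  D = -0.393310-0.127738i
d^3_{-1,-1}: k∈[0..2] ⇒ +0.013651 -0.347743 +0.830454 = +0.496363;  D = +0.387602+0.310065i
d^3_{0,-1}: k∈[0..2] ⇒ -0.084384 +0.806080 -0.855566 = -0.133870;  D = -0.068298-0.115137i
d^3_{1,-1}: k∈[0..2] ⇒ +0.260807 -1.107272 +0.440718 = -0.405747;  D = -0.070528-0.399570i
d^3_{2,-1}: k∈[0..1] ⇒ -0.490565 +0.781021 = +0.290456;  D = -0.053707+0.285448i
d^3_{3,-1}: single k=0 term ⇒ +0.536056;  D = -0.278661+0.457934i
Y_3^{m'}(θ=0.9017,φ=3.2903) and Σ D·Y over m':
  (+0.1682-0.0079i)·(-0.1816+0.0869i)  (-0.3933-0.1277i)·(+0.3729-0.1143i)  (+0.3876+0.3101i)·(-0.2316+0.0347i)  (-0.0683-0.1151i)·(-0.2491+0.0000i)  (-0.0705-0.3996i)·(+0.2316+0.0347i)  (-0.0537+0.2854i)·(+0.3729+0.1143i)  (-0.2787+0.4579i)·(+0.1816+0.0869i)
Y_3^-1(R⁻¹ n̂) = -0.420153+0.047982i

Re=-0.4202 Im=0.0480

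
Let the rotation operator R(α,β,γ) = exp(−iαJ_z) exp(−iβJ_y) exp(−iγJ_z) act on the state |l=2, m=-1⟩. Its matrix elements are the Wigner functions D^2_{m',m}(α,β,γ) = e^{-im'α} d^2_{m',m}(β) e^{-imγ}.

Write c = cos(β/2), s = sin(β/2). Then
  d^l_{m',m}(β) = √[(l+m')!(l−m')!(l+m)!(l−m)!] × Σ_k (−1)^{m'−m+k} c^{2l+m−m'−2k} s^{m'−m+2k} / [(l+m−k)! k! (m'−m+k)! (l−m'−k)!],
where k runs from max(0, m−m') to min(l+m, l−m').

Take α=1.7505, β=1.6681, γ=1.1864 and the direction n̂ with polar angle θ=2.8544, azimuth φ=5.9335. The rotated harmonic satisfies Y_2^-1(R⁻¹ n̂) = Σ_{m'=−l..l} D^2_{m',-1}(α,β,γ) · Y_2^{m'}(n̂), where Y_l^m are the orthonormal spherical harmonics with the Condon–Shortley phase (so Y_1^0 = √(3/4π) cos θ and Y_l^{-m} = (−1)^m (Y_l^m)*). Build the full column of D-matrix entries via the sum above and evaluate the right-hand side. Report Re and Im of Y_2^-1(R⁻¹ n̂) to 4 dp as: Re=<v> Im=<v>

Re=-0.0052 Im=-0.0376

Need the full column D^2_{m',-1} for m'=−2..2 at α=1.7505, β=1.6681, γ=1.1864.
cos(β/2)=0.671882, sin(β/2)=0.740659
d^2_{-2,-1}: single k=1 term ⇒ +0.449290;  D = -0.011226-0.449149i
d^2_{-1,-1}: k∈[0..1] ⇒ +0.203784 -0.742921 = -0.539137;  D = +0.527882-0.109588i
d^2_{0,-1}: k∈[0..1] ⇒ -0.550265 +0.668686 = +0.118421;  D = +0.044408+0.109780i
d^2_{1,-1}: k∈[0..1] ⇒ +0.742921 -0.300935 = +0.441987;  D = +0.373510-0.236311i
d^2_{2,-1}: single k=0 term ⇒ -0.545980;  D = +0.369679+0.401786i
Y_2^{m'}(θ=2.8544,φ=5.9335) and Σ D·Y over m':
  (-0.0112-0.4491i)·(+0.0237+0.0200i)  (+0.5279-0.1096i)·(-0.1972-0.0719i)  (+0.0444+0.1098i)·(+0.5549+0.0000i)  (+0.3735-0.2363i)·(+0.1972-0.0719i)  (+0.3697+0.4018i)·(+0.0237-0.0200i)
Y_2^-1(R⁻¹ n̂) = -0.005189-0.037608i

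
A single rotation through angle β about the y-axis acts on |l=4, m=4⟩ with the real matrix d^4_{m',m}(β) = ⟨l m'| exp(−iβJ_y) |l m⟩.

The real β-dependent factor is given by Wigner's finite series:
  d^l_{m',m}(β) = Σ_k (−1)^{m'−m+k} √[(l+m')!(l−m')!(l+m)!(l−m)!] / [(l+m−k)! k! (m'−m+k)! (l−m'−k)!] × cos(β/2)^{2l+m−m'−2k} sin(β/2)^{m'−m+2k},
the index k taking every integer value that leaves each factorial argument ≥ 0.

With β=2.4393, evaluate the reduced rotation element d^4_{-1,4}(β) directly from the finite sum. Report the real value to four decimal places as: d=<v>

d=0.2223

d^4_{-1,4}(β=2.4393) via Wigner's sum:
c=cos(2.4393/2)=0.343974, s=sin(2.4393/2)=0.938979; N=√[6·120·40320·1]=5387.986637
k∈{5} keeps every argument non-negative
  k=5: (−1)^0·5387.9866/(720)·0.3440^3·0.9390^5 = +0.222306
d^4_{-1,4}(2.4393) = +0.222306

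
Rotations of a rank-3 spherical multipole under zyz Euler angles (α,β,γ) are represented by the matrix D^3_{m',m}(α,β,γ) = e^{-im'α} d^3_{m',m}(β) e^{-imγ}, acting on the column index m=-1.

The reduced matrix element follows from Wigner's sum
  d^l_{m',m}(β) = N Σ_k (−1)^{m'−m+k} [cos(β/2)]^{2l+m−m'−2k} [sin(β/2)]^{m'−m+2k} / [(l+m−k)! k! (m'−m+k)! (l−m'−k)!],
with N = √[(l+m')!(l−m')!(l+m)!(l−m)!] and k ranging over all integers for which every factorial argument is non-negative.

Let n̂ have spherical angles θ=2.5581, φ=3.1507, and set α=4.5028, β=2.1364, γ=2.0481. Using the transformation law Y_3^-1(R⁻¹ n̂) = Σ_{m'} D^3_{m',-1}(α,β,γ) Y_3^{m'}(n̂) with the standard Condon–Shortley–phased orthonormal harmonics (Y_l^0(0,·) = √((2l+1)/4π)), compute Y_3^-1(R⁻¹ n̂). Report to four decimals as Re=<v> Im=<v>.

Need the full column D^3_{m',-1} for m'=−3..3 at α=4.5028, β=2.1364, γ=2.0481.
cos(β/2)=0.481702, sin(β/2)=0.876335
d^3_{-3,-1}: single k=2 term ⇒ +0.160140;  D = -0.158307+0.024163i
d^3_{-2,-1}: k∈[1..2] ⇒ +0.071873 -0.475748 = -0.403875;  D = -0.023462+0.403193i
d^3_{-1,-1}: k∈[0..2] ⇒ +0.012493 -0.330785 +0.821087 = +0.502796;  D = +0.484885+0.133004i
d^3_{0,-1}: k∈[0..2] ⇒ -0.078733 +0.781733 -0.862422 = -0.159421;  D = +0.073236-0.141604i
d^3_{1,-1}: k∈[0..2] ⇒ +0.248089 -1.094783 +0.452919 = -0.393775;  D = +0.304475+0.249708i
d^3_{2,-1}: k∈[0..1] ⇒ -0.475748 +0.787280 = +0.311532;  D = +0.243349-0.194509i
d^3_{3,-1}: single k=0 term ⇒ +0.530009;  D = +0.237538+0.473799i
Y_3^{m'}(θ=2.5581,φ=3.1507) and Σ D·Y over m':
  (-0.1583+0.0242i)·(-0.0697+0.0019i)  (-0.0235+0.4032i)·(-0.2588+0.0047i)  (+0.4849+0.1330i)·(-0.4420+0.0040i)  (+0.0732-0.1416i)·(-0.1502+0.0000i)  (+0.3045+0.2497i)·(+0.4420+0.0040i)  (+0.2433-0.1945i)·(-0.2588-0.0047i)  (+0.2375+0.4738i)·(+0.0697+0.0019i)
Y_3^-1(R⁻¹ n̂) = -0.125350+0.052264i

Re=-0.1254 Im=0.0523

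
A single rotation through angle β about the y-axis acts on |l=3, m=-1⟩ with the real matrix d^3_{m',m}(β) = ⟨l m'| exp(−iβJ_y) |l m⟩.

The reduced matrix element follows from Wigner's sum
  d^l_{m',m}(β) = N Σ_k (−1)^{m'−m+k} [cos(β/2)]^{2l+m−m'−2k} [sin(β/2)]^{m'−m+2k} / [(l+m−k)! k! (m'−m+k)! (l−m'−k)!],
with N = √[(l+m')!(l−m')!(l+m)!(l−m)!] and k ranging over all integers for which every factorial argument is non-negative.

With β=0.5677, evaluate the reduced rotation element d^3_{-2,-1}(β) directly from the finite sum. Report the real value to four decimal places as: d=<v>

d^3_{-2,-1}(β=0.5677) via Wigner's sum:
c=cos(0.5677/2)=0.959984, s=sin(0.5677/2)=0.280054; N=√[1·120·2·24]=75.894664
Admissible k: 1..2 (factorial args all ≥0)
  k=1: (−1)^0·75.8947/(24)·0.9600^5·0.2801^1 = +0.722041
  k=2: (−1)^1·75.8947/(12)·0.9600^3·0.2801^3 = -0.122898
d^3_{-2,-1}(0.5677) = +0.722041 -0.122898 = +0.599143

d=0.5991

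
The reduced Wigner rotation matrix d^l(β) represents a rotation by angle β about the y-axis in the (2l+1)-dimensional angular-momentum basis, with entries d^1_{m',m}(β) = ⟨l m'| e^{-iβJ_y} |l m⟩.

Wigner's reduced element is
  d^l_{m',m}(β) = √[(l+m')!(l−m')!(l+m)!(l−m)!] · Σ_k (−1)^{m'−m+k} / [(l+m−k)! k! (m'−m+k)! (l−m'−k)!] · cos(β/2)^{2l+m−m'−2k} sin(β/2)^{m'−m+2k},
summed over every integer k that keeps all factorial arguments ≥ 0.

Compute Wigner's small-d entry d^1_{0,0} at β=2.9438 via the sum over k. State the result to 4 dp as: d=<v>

d=-0.9805

d^1_{0,0}(β=2.9438) via Wigner's sum:
c=cos(2.9438/2)=0.098735, s=sin(2.9438/2)=0.995114; N=√[1·1·1·1]=1.000000
k: max(0,(0)−(0))=0 … min(1+(0),1−(0))=1
  k=0: (−1)^0·1.0000/(1)·0.0987^2·0.9951^0 = +0.009749
  k=1: (−1)^1·1.0000/(1)·0.0987^0·0.9951^2 = -0.990251
d^1_{0,0}(2.9438) = +0.009749 -0.990251 = -0.980503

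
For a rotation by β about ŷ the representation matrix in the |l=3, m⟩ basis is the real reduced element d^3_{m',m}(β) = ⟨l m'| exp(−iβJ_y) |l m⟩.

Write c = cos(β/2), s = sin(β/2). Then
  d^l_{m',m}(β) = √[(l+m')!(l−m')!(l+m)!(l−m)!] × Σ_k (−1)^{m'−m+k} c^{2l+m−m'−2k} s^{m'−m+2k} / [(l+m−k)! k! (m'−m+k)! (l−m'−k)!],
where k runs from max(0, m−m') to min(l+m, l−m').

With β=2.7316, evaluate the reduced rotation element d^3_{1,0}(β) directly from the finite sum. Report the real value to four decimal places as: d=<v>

d=-0.5533

d^3_{1,0}(β=2.7316) via Wigner's sum:
Half-angle: c=0.203564, s=0.979062. N=√(24·2·6·6)=41.569219
Admissible k: 0..2 (factorial args all ≥0)
  k=0: (−1)^1·41.5692/(12)·0.2036^5·0.9791^1 = -0.001185
  k=1: (−1)^2·41.5692/(4)·0.2036^3·0.9791^3 = +0.082270
  k=2: (−1)^3·41.5692/(12)·0.2036^1·0.9791^5 = -0.634368
d^3_{1,0}(2.7316) = -0.001185 +0.082270 -0.634368 = -0.553283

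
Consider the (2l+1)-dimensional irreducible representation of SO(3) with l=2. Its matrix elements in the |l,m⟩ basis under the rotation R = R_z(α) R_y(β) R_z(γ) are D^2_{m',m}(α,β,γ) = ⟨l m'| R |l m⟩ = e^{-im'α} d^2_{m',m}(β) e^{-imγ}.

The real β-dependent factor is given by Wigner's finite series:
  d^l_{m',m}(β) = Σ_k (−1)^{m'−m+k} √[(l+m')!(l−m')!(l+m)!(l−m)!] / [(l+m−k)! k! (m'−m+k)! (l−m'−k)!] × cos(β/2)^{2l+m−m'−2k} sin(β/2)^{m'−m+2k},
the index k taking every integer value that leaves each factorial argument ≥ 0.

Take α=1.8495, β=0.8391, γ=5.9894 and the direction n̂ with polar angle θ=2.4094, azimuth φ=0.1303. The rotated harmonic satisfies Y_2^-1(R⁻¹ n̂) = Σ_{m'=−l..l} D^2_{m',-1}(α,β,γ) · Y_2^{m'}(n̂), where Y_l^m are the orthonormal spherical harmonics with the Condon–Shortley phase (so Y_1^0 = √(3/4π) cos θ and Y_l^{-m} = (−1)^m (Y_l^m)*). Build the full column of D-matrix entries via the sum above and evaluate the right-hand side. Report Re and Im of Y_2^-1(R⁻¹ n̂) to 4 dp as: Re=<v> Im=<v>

Re=-0.2899 Im=-0.2167

Need the full column D^2_{m',-1} for m'=−2..2 at α=1.8495, β=0.8391, γ=5.9894.
cos(β/2)=0.913272, sin(β/2)=0.407350
d^2_{-2,-1}: single k=1 term ⇒ +0.620580;  D = -0.599141-0.161710i
d^2_{-1,-1}: k∈[0..1] ⇒ +0.695667 -0.415199 = +0.280468;  D = +0.004230+0.280436i
d^2_{0,-1}: k∈[0..1] ⇒ -0.760053 +0.151209 = -0.608844;  D = -0.582758+0.176307i
d^2_{1,-1}: k∈[0..1] ⇒ +0.415199 -0.027534 = +0.387665;  D = -0.210008-0.325854i
d^2_{2,-1}: single k=0 term ⇒ -0.123462;  D = +0.081372-0.092851i
Y_2^{m'}(θ=2.4094,φ=0.1303) and Σ D·Y over m':
  (-0.5991-0.1617i)·(+0.1668-0.0445i)  (+0.0042+0.2804i)·(-0.3808+0.0499i)  (-0.5828+0.1763i)·(+0.2079+0.0000i)  (-0.2100-0.3259i)·(+0.3808+0.0499i)  (+0.0814-0.0929i)·(+0.1668+0.0445i)
Y_2^-1(R⁻¹ n̂) = -0.289927-0.216695i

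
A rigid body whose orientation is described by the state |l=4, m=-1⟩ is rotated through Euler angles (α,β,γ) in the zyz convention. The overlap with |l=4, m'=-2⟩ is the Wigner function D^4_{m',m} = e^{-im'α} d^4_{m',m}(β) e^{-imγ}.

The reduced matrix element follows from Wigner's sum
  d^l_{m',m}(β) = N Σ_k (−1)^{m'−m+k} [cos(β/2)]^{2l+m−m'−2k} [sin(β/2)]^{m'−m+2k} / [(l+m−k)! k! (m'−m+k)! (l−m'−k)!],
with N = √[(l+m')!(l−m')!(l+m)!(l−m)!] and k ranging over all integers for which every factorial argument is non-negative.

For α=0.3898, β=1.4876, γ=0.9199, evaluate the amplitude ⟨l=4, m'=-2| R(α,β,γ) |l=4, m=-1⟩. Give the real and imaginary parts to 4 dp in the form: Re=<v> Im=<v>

Re=0.0364 Im=-0.2810

First d^4_{-2,-1}(β=1.4876), then the phase factors e^{-i(-2)α} and e^{-i(-1)γ}:
Half-angle: c=0.735901, s=0.677089. N=√(2·720·6·120)=1018.233765
Admissible k: 1..3 (factorial args all ≥0)
  k=1: (−1)^0·1018.2338/(240)·0.7359^7·0.6771^1 = +0.335751
  k=2: (−1)^1·1018.2338/(48)·0.7359^5·0.6771^3 = -1.421153
  k=3: (−1)^2·1018.2338/(72)·0.7359^3·0.6771^5 = +0.802052
d^4_{-2,-1}(1.4876) = +0.335751 -1.421153 +0.802052 = -0.283349
D = (+0.711195+0.702995i)·(-0.283349)·(+0.605900+0.795541i) = +0.036368-0.281006i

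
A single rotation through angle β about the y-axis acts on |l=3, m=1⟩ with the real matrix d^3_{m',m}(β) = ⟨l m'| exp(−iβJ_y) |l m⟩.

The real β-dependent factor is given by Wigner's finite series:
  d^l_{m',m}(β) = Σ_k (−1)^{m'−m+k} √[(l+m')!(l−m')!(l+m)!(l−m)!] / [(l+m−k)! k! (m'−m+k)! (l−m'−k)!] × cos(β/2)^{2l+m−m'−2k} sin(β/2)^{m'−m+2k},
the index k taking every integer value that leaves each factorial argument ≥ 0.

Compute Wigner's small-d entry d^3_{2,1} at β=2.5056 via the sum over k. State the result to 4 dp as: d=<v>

d=0.1567

d^3_{2,1}(β=2.5056) via Wigner's sum:
c=cos(2.5056/2)=0.312664, s=sin(2.5056/2)=0.949864; N=√[120·1·24·2]=75.894664
The bounds max(0,m−m')=0 and min(l+m,l−m')=1 give 2 terms
  k=0: (−1)^1·75.8947/(24)·0.3127^5·0.9499^1 = -0.008975
  k=1: (−1)^2·75.8947/(12)·0.3127^3·0.9499^3 = +0.165671
d^3_{2,1}(2.5056) = -0.008975 +0.165671 = +0.156696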